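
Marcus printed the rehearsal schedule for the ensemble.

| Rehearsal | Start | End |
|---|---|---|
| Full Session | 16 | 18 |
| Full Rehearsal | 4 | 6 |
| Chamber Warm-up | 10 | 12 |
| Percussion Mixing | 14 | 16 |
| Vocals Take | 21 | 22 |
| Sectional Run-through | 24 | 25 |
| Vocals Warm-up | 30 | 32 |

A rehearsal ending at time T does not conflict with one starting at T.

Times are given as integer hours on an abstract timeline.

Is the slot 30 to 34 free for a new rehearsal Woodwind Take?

Full Rehearsal: ends 6 at or before Woodwind Take starts 30 → clear.
Chamber Warm-up: ends 12 at or before Woodwind Take starts 30 → clear.
Percussion Mixing: ends 16 at or before Woodwind Take starts 30 → clear.
Full Session: ends 18 at or before Woodwind Take starts 30 → clear.
Vocals Take: ends 22 at or before Woodwind Take starts 30 → clear.
Sectional Run-through: ends 25 at or before Woodwind Take starts 30 → clear.
Vocals Warm-up: starts 30 before Woodwind Take ends 34, and ends 32 after Woodwind Take starts 30 → overlap.
Woodwind Take overlaps Vocals Warm-up.

No — it overlaps Vocals Warm-up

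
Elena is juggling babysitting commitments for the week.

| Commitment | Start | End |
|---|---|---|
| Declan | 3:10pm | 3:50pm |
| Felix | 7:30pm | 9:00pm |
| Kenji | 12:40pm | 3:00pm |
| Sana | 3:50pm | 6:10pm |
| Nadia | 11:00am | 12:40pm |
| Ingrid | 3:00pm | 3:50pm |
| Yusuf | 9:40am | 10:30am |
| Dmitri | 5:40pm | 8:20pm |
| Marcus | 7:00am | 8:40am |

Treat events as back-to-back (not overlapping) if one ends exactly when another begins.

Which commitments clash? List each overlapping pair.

Declan & Ingrid, Dmitri & Felix, Dmitri & Sana

Check each pair: they overlap iff neither finishes before the other starts.
Sorted by start: Marcus, Yusuf, Nadia, Kenji, Ingrid, Declan, Sana, Dmitri, Felix.
Yusuf starts after Marcus ends, so Marcus has no further overlaps.
Nadia starts after Yusuf ends, so Yusuf has no further overlaps.
Kenji starts exactly when Nadia ends (back-to-back, no overlap), so Nadia has no further overlaps.
Ingrid starts exactly when Kenji ends (back-to-back, no overlap), so Kenji has no further overlaps.
Declan starts before Ingrid ends → Ingrid and Declan overlap.
Sana starts exactly when Ingrid ends (back-to-back, no overlap), so Ingrid has no further overlaps.
Sana starts exactly when Declan ends (back-to-back, no overlap), so Declan has no further overlaps.
Dmitri starts before Sana ends → Sana and Dmitri overlap.
Felix starts after Sana ends.
Felix starts before Dmitri ends → Dmitri and Felix overlap.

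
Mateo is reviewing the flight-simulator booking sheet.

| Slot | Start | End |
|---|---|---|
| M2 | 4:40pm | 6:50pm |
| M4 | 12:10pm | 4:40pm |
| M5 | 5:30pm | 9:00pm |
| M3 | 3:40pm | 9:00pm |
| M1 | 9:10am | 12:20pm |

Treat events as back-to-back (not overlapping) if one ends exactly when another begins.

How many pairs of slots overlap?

Sorted by start: M1, M4, M3, M2, M5.
M4 starts before M1 ends → M1 and M4 overlap.
M3 starts after M1 ends — done with M1.
M3 starts before M4 ends → M4 and M3 overlap.
M2 starts exactly when M4 ends (back-to-back, no overlap) — done with M4.
M2 starts before M3 ends → M3 and M2 overlap.
M5 starts before M3 ends → M3 and M5 overlap.
M5 starts before M2 ends → M2 and M5 overlap.
Overlapping pairs: M1 & M4, M2 & M3, M2 & M5, M3 & M4, M3 & M5 — 5 in total.

5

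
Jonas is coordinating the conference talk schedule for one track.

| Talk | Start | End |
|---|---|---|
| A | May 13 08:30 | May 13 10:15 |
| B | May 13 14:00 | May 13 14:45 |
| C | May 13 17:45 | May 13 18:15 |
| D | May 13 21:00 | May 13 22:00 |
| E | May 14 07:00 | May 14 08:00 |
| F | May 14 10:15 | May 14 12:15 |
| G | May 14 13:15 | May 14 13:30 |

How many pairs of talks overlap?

0

Two intervals overlap when each starts before the other ends.
Sorted by start: A, B, C, D, E, F, G.
B starts after A ends; A is clear from here.
C starts after B ends; B is clear from here.
D starts after C ends; C is clear from here.
E starts after D ends; D is clear from here.
F starts after E ends; E is clear from here.
G starts after F ends.
No pair overlaps.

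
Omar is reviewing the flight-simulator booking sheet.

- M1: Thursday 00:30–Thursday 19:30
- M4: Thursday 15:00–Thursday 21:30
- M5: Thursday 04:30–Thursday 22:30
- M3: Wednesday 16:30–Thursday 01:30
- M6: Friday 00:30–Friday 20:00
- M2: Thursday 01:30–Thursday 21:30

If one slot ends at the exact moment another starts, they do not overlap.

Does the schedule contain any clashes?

Sorted by start: M3, M1, M2, M5, M4, M6.
M1 starts before M3 ends → M3 and M1 overlap.
That's a conflict, so the schedule is not conflict-free.

Yes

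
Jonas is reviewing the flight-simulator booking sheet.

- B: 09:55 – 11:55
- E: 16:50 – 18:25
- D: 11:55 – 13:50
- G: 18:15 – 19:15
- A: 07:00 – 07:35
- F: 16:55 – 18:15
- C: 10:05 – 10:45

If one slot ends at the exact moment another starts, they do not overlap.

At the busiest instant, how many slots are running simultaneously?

Walk through starts and ends in time order (an end at T is processed before a start at T):
07:00 start A → 1
07:35 end A → 0
09:55 start B → 1
10:05 start C → 2
10:45 end C → 1
11:55 end B → 0
11:55 start D → 1
13:50 end D → 0
16:50 start E → 1
16:55 start F → 2
18:15 end F → 1
18:15 start G → 2
18:25 end E → 1
19:15 end G → 0
Peak is 2, at 10:05 (B, C).

2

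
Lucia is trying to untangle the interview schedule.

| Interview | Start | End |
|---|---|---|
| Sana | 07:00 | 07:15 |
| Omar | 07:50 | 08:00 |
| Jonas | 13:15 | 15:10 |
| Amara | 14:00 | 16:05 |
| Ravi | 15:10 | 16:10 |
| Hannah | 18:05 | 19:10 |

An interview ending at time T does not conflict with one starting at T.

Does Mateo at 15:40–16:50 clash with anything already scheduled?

Yes — it overlaps Amara, Ravi

Sana: ends 07:15 at or before Mateo starts 15:40 → clear.
Omar: ends 08:00 at or before Mateo starts 15:40 → clear.
Jonas: ends 15:10 at or before Mateo starts 15:40 → clear.
Amara: starts 14:00 before Mateo ends 16:50, and ends 16:05 after Mateo starts 15:40 → overlap.
Ravi: starts 15:10 before Mateo ends 16:50, and ends 16:10 after Mateo starts 15:40 → overlap.
Hannah: starts 18:05 at or after Mateo ends 16:50 → clear.
Mateo overlaps Amara, Ravi.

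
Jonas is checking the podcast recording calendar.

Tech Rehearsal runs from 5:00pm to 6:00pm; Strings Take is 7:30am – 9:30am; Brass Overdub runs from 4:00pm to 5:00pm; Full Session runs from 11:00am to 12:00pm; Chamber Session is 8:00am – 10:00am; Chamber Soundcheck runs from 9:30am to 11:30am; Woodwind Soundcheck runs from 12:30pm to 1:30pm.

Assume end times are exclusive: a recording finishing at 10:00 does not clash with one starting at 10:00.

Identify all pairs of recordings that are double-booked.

Chamber Session & Chamber Soundcheck, Chamber Session & Strings Take, Chamber Soundcheck & Full Session

Sorted by start: Strings Take, Chamber Session, Chamber Soundcheck, Full Session, Woodwind Soundcheck, Brass Overdub, Tech Rehearsal.
Chamber Session starts before Strings Take ends → Strings Take and Chamber Session overlap.
Chamber Soundcheck starts exactly when Strings Take ends (back-to-back, no overlap); Strings Take is clear from here.
Chamber Soundcheck starts before Chamber Session ends → Chamber Session and Chamber Soundcheck overlap.
Full Session starts after Chamber Session ends; Chamber Session is clear from here.
Full Session starts before Chamber Soundcheck ends → Chamber Soundcheck and Full Session overlap.
Woodwind Soundcheck starts after Chamber Soundcheck ends; Chamber Soundcheck is clear from here.
Woodwind Soundcheck starts after Full Session ends; Full Session is clear from here.
Brass Overdub starts after Woodwind Soundcheck ends; Woodwind Soundcheck is clear from here.
Tech Rehearsal starts exactly when Brass Overdub ends (back-to-back, no overlap).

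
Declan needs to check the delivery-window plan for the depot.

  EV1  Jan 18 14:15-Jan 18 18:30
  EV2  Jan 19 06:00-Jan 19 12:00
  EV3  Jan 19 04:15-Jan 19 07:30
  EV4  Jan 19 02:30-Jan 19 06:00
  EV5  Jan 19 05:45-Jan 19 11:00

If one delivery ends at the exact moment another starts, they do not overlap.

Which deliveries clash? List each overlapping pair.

Sorted by start: EV1, EV4, EV3, EV5, EV2.
EV4 starts after EV1 ends — done with EV1.
EV3 starts before EV4 ends → EV4 and EV3 overlap.
EV5 starts before EV4 ends → EV4 and EV5 overlap.
EV2 starts exactly when EV4 ends (back-to-back, no overlap).
EV5 starts before EV3 ends → EV3 and EV5 overlap.
EV2 starts before EV3 ends → EV3 and EV2 overlap.
EV2 starts before EV5 ends → EV5 and EV2 overlap.

EV2 & EV3, EV2 & EV5, EV3 & EV4, EV3 & EV5, EV4 & EV5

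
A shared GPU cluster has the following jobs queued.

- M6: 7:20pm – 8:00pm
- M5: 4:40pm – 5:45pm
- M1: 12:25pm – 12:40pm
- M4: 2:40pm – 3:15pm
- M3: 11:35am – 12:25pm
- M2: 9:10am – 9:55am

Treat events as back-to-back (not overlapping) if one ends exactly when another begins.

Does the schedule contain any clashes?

Two intervals overlap when each starts before the other ends.
Sorted by start: M2, M3, M1, M4, M5, M6.
M3 starts after M2 ends, so M2 has no further overlaps.
M1 starts exactly when M3 ends (back-to-back, no overlap), so M3 has no further overlaps.
M4 starts after M1 ends, so M1 has no further overlaps.
M5 starts after M4 ends, so M4 has no further overlaps.
M6 starts after M5 ends.
Every pair is clear; the schedule has no overlaps.

No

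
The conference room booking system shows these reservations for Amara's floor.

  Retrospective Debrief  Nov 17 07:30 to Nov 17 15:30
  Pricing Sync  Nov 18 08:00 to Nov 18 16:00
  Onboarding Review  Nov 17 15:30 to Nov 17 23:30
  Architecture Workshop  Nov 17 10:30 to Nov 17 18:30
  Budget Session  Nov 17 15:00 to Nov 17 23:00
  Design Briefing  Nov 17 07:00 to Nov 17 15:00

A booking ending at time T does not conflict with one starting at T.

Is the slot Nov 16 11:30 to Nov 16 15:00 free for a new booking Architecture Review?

Yes — the slot is free

Design Briefing: starts Nov 17 07:00 at or after Architecture Review ends Nov 16 15:00 → clear.
Retrospective Debrief: starts Nov 17 07:30 at or after Architecture Review ends Nov 16 15:00 → clear.
Architecture Workshop: starts Nov 17 10:30 at or after Architecture Review ends Nov 16 15:00 → clear.
Budget Session: starts Nov 17 15:00 at or after Architecture Review ends Nov 16 15:00 → clear.
Onboarding Review: starts Nov 17 15:30 at or after Architecture Review ends Nov 16 15:00 → clear.
Pricing Sync: starts Nov 18 08:00 at or after Architecture Review ends Nov 16 15:00 → clear.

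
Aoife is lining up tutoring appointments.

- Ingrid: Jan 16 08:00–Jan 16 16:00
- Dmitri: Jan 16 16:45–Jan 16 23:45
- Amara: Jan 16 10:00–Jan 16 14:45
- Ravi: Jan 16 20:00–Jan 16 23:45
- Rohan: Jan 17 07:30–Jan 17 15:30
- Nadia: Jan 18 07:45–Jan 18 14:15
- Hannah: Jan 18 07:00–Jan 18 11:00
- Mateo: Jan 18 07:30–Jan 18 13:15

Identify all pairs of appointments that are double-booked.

Amara & Ingrid, Dmitri & Ravi, Hannah & Mateo, Hannah & Nadia, Mateo & Nadia

Sorted by start: Ingrid, Amara, Dmitri, Ravi, Rohan, Hannah, Mateo, Nadia.
Amara starts before Ingrid ends → Ingrid and Amara overlap.
Dmitri starts after Ingrid ends; Ingrid is clear from here.
Dmitri starts after Amara ends; Amara is clear from here.
Ravi starts before Dmitri ends → Dmitri and Ravi overlap.
Rohan starts after Dmitri ends; Dmitri is clear from here.
Rohan starts after Ravi ends; Ravi is clear from here.
Hannah starts after Rohan ends; Rohan is clear from here.
Mateo starts before Hannah ends → Hannah and Mateo overlap.
Nadia starts before Hannah ends → Hannah and Nadia overlap.
Nadia starts before Mateo ends → Mateo and Nadia overlap.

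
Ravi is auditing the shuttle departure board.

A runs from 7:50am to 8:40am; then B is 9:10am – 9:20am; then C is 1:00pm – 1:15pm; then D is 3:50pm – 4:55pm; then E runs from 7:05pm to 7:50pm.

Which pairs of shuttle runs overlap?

no conflicts

Check each pair: they overlap iff neither finishes before the other starts.
Sorted by start: A, B, C, D, E.
B starts after A ends; A is clear from here.
C starts after B ends; B is clear from here.
D starts after C ends; C is clear from here.
E starts after D ends.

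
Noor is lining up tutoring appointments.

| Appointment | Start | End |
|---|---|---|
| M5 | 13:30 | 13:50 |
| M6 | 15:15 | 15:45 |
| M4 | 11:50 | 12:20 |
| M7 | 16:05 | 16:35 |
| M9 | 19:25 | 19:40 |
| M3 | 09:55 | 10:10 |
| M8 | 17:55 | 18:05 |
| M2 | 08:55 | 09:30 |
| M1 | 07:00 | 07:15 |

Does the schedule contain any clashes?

Check each pair: they overlap iff neither finishes before the other starts.
Sorted by start: M1, M2, M3, M4, M5, M6, M7, M8, M9.
M2 starts after M1 ends, so nothing later overlaps M1 either.
M3 starts after M2 ends, so nothing later overlaps M2 either.
M4 starts after M3 ends, so nothing later overlaps M3 either.
M5 starts after M4 ends, so nothing later overlaps M4 either.
M6 starts after M5 ends, so nothing later overlaps M5 either.
M7 starts after M6 ends, so nothing later overlaps M6 either.
M8 starts after M7 ends, so nothing later overlaps M7 either.
M9 starts after M8 ends.
Every pair is clear; the schedule has no overlaps.

No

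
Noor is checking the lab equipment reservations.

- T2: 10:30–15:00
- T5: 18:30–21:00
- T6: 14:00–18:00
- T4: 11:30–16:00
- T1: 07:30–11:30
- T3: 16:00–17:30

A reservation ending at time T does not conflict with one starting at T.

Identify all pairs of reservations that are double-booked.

T1 & T2, T2 & T4, T2 & T6, T3 & T6, T4 & T6

Sorted by start: T1, T2, T4, T6, T3, T5.
T2 starts before T1 ends → T1 and T2 overlap.
T4 starts exactly when T1 ends (back-to-back, no overlap); T1 is clear from here.
T4 starts before T2 ends → T2 and T4 overlap.
T6 starts before T2 ends → T2 and T6 overlap.
T3 starts after T2 ends; T2 is clear from here.
T6 starts before T4 ends → T4 and T6 overlap.
T3 starts exactly when T4 ends (back-to-back, no overlap); T4 is clear from here.
T3 starts before T6 ends → T6 and T3 overlap.
T5 starts after T6 ends.
T5 starts after T3 ends.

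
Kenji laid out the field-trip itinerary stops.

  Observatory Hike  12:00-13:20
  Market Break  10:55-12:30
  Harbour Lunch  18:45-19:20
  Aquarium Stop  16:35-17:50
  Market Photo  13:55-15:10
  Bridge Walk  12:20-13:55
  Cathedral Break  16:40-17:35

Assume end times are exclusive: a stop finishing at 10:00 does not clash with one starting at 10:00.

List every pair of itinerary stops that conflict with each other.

Sorted by start: Market Break, Observatory Hike, Bridge Walk, Market Photo, Aquarium Stop, Cathedral Break, Harbour Lunch.
Observatory Hike starts before Market Break ends → Market Break and Observatory Hike overlap.
Bridge Walk starts before Market Break ends → Market Break and Bridge Walk overlap.
Market Photo starts after Market Break ends, so Market Break has no further overlaps.
Bridge Walk starts before Observatory Hike ends → Observatory Hike and Bridge Walk overlap.
Market Photo starts after Observatory Hike ends, so Observatory Hike has no further overlaps.
Market Photo starts exactly when Bridge Walk ends (back-to-back, no overlap), so Bridge Walk has no further overlaps.
Aquarium Stop starts after Market Photo ends, so Market Photo has no further overlaps.
Cathedral Break starts before Aquarium Stop ends → Aquarium Stop and Cathedral Break overlap.
Harbour Lunch starts after Aquarium Stop ends.
Harbour Lunch starts after Cathedral Break ends.

Aquarium Stop & Cathedral Break, Bridge Walk & Market Break, Bridge Walk & Observatory Hike, Market Break & Observatory Hike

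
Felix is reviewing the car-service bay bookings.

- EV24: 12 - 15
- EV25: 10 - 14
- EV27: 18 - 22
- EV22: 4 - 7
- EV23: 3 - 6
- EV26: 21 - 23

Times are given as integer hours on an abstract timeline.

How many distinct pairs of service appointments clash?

Sorted by start: EV23, EV22, EV25, EV24, EV27, EV26.
EV22 starts before EV23 ends → EV23 and EV22 overlap.
EV25 starts after EV23 ends; EV23 is clear from here.
EV25 starts after EV22 ends; EV22 is clear from here.
EV24 starts before EV25 ends → EV25 and EV24 overlap.
EV27 starts after EV25 ends; EV25 is clear from here.
EV27 starts after EV24 ends; EV24 is clear from here.
EV26 starts before EV27 ends → EV27 and EV26 overlap.
Overlapping pairs: EV22 & EV23, EV24 & EV25, EV26 & EV27 — 3 in total.

3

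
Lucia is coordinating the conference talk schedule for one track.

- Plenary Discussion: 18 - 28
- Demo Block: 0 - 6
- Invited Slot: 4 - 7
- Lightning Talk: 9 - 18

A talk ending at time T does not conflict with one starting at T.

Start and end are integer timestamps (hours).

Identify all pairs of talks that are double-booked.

Sorted by start: Demo Block, Invited Slot, Lightning Talk, Plenary Discussion.
Invited Slot starts before Demo Block ends → Demo Block and Invited Slot overlap.
Lightning Talk starts after Demo Block ends, so nothing later overlaps Demo Block either.
Lightning Talk starts after Invited Slot ends, so nothing later overlaps Invited Slot either.
Plenary Discussion starts exactly when Lightning Talk ends (back-to-back, no overlap).

Demo Block & Invited Slot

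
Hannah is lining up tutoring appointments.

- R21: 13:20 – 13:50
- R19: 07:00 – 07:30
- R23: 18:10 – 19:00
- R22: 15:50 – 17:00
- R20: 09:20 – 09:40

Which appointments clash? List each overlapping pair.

Sorted by start: R19, R20, R21, R22, R23.
R20 starts after R19 ends; R19 is clear from here.
R21 starts after R20 ends; R20 is clear from here.
R22 starts after R21 ends; R21 is clear from here.
R23 starts after R22 ends.

no conflicts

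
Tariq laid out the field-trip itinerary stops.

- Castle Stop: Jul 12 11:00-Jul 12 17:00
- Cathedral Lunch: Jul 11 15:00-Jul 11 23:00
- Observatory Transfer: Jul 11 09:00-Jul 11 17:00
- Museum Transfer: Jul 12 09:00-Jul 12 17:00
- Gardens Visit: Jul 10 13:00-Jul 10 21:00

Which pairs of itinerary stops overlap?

Castle Stop & Museum Transfer, Cathedral Lunch & Observatory Transfer

Sorted by start: Gardens Visit, Observatory Transfer, Cathedral Lunch, Museum Transfer, Castle Stop.
Observatory Transfer starts after Gardens Visit ends; Gardens Visit is clear from here.
Cathedral Lunch starts before Observatory Transfer ends → Observatory Transfer and Cathedral Lunch overlap.
Museum Transfer starts after Observatory Transfer ends; Observatory Transfer is clear from here.
Museum Transfer starts after Cathedral Lunch ends; Cathedral Lunch is clear from here.
Castle Stop starts before Museum Transfer ends → Museum Transfer and Castle Stop overlap.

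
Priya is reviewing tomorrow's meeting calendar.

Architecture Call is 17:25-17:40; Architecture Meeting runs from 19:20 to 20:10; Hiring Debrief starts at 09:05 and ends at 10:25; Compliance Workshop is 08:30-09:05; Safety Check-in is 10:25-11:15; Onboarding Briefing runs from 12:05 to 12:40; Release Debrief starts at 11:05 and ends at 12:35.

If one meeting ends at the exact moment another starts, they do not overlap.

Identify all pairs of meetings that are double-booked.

Two intervals overlap when each starts before the other ends.
Sorted by start: Compliance Workshop, Hiring Debrief, Safety Check-in, Release Debrief, Onboarding Briefing, Architecture Call, Architecture Meeting.
Hiring Debrief starts exactly when Compliance Workshop ends (back-to-back, no overlap), so Compliance Workshop has no further overlaps.
Safety Check-in starts exactly when Hiring Debrief ends (back-to-back, no overlap), so Hiring Debrief has no further overlaps.
Release Debrief starts before Safety Check-in ends → Safety Check-in and Release Debrief overlap.
Onboarding Briefing starts after Safety Check-in ends, so Safety Check-in has no further overlaps.
Onboarding Briefing starts before Release Debrief ends → Release Debrief and Onboarding Briefing overlap.
Architecture Call starts after Release Debrief ends, so Release Debrief has no further overlaps.
Architecture Call starts after Onboarding Briefing ends, so Onboarding Briefing has no further overlaps.
Architecture Meeting starts after Architecture Call ends.

Onboarding Briefing & Release Debrief, Release Debrief & Safety Check-in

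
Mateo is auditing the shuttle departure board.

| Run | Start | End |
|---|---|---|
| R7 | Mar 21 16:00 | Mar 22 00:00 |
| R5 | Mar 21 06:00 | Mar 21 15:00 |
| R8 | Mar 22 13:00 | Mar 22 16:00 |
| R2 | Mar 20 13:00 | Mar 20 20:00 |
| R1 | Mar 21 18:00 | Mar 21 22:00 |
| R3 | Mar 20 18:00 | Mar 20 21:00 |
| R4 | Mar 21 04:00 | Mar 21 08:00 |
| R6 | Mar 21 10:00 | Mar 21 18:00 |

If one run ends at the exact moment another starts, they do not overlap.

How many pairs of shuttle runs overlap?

Sorted by start: R2, R3, R4, R5, R6, R7, R1, R8.
R3 starts before R2 ends → R2 and R3 overlap.
R4 starts after R2 ends, so nothing later overlaps R2 either.
R4 starts after R3 ends, so nothing later overlaps R3 either.
R5 starts before R4 ends → R4 and R5 overlap.
R6 starts after R4 ends, so nothing later overlaps R4 either.
R6 starts before R5 ends → R5 and R6 overlap.
R7 starts after R5 ends, so nothing later overlaps R5 either.
R7 starts before R6 ends → R6 and R7 overlap.
R1 starts exactly when R6 ends (back-to-back, no overlap), so nothing later overlaps R6 either.
R1 starts before R7 ends → R7 and R1 overlap.
R8 starts after R7 ends.
R8 starts after R1 ends.
Overlapping pairs: R1 & R7, R2 & R3, R4 & R5, R5 & R6, R6 & R7 — 5 in total.

5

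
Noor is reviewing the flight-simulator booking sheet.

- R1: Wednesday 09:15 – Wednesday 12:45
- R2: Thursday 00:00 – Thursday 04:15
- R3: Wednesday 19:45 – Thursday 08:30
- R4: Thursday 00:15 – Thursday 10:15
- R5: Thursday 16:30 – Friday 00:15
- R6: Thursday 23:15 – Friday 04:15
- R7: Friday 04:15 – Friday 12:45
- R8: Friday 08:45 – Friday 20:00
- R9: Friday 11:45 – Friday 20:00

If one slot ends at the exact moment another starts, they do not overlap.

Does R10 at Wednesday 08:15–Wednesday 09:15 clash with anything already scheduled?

No — it doesn't clash with anything

R1: starts Wednesday 09:15 at or after R10 ends Wednesday 09:15 → clear.
R3: starts Wednesday 19:45 at or after R10 ends Wednesday 09:15 → clear.
R2: starts Thursday 00:00 at or after R10 ends Wednesday 09:15 → clear.
R4: starts Thursday 00:15 at or after R10 ends Wednesday 09:15 → clear.
R5: starts Thursday 16:30 at or after R10 ends Wednesday 09:15 → clear.
R6: starts Thursday 23:15 at or after R10 ends Wednesday 09:15 → clear.
R7: starts Friday 04:15 at or after R10 ends Wednesday 09:15 → clear.
R8: starts Friday 08:45 at or after R10 ends Wednesday 09:15 → clear.
R9: starts Friday 11:45 at or after R10 ends Wednesday 09:15 → clear.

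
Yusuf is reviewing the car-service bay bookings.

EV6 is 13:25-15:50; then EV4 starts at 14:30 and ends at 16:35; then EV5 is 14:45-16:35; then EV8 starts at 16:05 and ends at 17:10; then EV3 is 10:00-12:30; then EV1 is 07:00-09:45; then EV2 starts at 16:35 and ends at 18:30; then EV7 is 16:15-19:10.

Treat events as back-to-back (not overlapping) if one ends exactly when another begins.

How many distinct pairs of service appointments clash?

10

Sorted by start: EV1, EV3, EV6, EV4, EV5, EV8, EV7, EV2.
EV3 starts after EV1 ends, so nothing later overlaps EV1 either.
EV6 starts after EV3 ends, so nothing later overlaps EV3 either.
EV4 starts before EV6 ends → EV6 and EV4 overlap.
EV5 starts before EV6 ends → EV6 and EV5 overlap.
EV8 starts after EV6 ends, so nothing later overlaps EV6 either.
EV5 starts before EV4 ends → EV4 and EV5 overlap.
EV8 starts before EV4 ends → EV4 and EV8 overlap.
EV7 starts before EV4 ends → EV4 and EV7 overlap.
EV2 starts exactly when EV4 ends (back-to-back, no overlap).
EV8 starts before EV5 ends → EV5 and EV8 overlap.
EV7 starts before EV5 ends → EV5 and EV7 overlap.
EV2 starts exactly when EV5 ends (back-to-back, no overlap).
EV7 starts before EV8 ends → EV8 and EV7 overlap.
EV2 starts before EV8 ends → EV8 and EV2 overlap.
EV2 starts before EV7 ends → EV7 and EV2 overlap.
Overlapping pairs: EV2 & EV7, EV2 & EV8, EV4 & EV5, EV4 & EV6, EV4 & EV7, EV4 & EV8, EV5 & EV6, EV5 & EV7, EV5 & EV8, EV7 & EV8 — 10 in total.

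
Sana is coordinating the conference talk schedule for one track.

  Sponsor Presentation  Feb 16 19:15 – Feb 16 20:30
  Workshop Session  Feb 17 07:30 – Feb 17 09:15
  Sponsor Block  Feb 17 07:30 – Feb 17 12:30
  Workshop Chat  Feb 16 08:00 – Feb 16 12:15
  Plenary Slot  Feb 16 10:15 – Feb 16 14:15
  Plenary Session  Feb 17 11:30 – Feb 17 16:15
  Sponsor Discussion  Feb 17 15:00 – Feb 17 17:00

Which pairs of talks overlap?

Plenary Session & Sponsor Block, Plenary Session & Sponsor Discussion, Plenary Slot & Workshop Chat, Sponsor Block & Workshop Session

Sorted by start: Workshop Chat, Plenary Slot, Sponsor Presentation, Sponsor Block, Workshop Session, Plenary Session, Sponsor Discussion.
Plenary Slot starts before Workshop Chat ends → Workshop Chat and Plenary Slot overlap.
Sponsor Presentation starts after Workshop Chat ends — done with Workshop Chat.
Sponsor Presentation starts after Plenary Slot ends — done with Plenary Slot.
Sponsor Block starts after Sponsor Presentation ends — done with Sponsor Presentation.
Workshop Session starts before Sponsor Block ends → Sponsor Block and Workshop Session overlap.
Plenary Session starts before Sponsor Block ends → Sponsor Block and Plenary Session overlap.
Sponsor Discussion starts after Sponsor Block ends.
Plenary Session starts after Workshop Session ends — done with Workshop Session.
Sponsor Discussion starts before Plenary Session ends → Plenary Session and Sponsor Discussion overlap.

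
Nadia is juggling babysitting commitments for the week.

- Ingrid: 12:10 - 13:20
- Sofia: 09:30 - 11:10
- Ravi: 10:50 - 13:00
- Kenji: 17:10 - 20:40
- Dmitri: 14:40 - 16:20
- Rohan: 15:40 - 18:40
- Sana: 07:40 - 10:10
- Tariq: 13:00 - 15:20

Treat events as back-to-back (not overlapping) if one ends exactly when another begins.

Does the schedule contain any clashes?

Yes

Sorted by start: Sana, Sofia, Ravi, Ingrid, Tariq, Dmitri, Rohan, Kenji.
Sofia starts before Sana ends → Sana and Sofia overlap.
That's a conflict, so the schedule is not conflict-free.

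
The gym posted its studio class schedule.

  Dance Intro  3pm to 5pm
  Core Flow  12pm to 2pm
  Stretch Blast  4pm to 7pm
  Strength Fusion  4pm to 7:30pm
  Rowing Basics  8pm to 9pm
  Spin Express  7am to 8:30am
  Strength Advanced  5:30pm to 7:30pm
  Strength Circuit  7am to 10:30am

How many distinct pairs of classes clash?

Two intervals overlap when each starts before the other ends.
Sorted by start: Strength Circuit, Spin Express, Core Flow, Dance Intro, Stretch Blast, Strength Fusion, Strength Advanced, Rowing Basics.
Spin Express starts before Strength Circuit ends → Strength Circuit and Spin Express overlap.
Core Flow starts after Strength Circuit ends, so Strength Circuit has no further overlaps.
Core Flow starts after Spin Express ends, so Spin Express has no further overlaps.
Dance Intro starts after Core Flow ends, so Core Flow has no further overlaps.
Stretch Blast starts before Dance Intro ends → Dance Intro and Stretch Blast overlap.
Strength Fusion starts before Dance Intro ends → Dance Intro and Strength Fusion overlap.
Strength Advanced starts after Dance Intro ends, so Dance Intro has no further overlaps.
Strength Fusion starts before Stretch Blast ends → Stretch Blast and Strength Fusion overlap.
Strength Advanced starts before Stretch Blast ends → Stretch Blast and Strength Advanced overlap.
Rowing Basics starts after Stretch Blast ends.
Strength Advanced starts before Strength Fusion ends → Strength Fusion and Strength Advanced overlap.
Rowing Basics starts after Strength Fusion ends.
Rowing Basics starts after Strength Advanced ends.
Overlapping pairs: Dance Intro & Strength Fusion, Dance Intro & Stretch Blast, Spin Express & Strength Circuit, Strength Advanced & Strength Fusion, Strength Advanced & Stretch Blast, Strength Fusion & Stretch Blast — 6 in total.

6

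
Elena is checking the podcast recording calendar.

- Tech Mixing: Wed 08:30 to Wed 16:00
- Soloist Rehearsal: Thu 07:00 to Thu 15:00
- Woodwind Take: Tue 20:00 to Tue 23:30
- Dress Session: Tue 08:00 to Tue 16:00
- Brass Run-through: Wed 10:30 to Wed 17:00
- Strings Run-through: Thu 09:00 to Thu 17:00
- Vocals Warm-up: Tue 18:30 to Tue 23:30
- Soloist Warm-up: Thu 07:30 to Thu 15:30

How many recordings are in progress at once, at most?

Sweep the timeline, counting +1 at each start and −1 at each end (ends before starts at a tie):
Tue 08:00 start Dress Session → 1
Tue 16:00 end Dress Session → 0
Tue 18:30 start Vocals Warm-up → 1
Tue 20:00 start Woodwind Take → 2
Tue 23:30 end Vocals Warm-up → 1
Tue 23:30 end Woodwind Take → 0
Wed 08:30 start Tech Mixing → 1
Wed 10:30 start Brass Run-through → 2
Wed 16:00 end Tech Mixing → 1
Wed 17:00 end Brass Run-through → 0
Thu 07:00 start Soloist Rehearsal → 1
Thu 07:30 start Soloist Warm-up → 2
Thu 09:00 start Strings Run-through → 3
Thu 15:00 end Soloist Rehearsal → 2
Thu 15:30 end Soloist Warm-up → 1
Thu 17:00 end Strings Run-through → 0
Peak is 3, at Thu 09:00 (Soloist Rehearsal, Soloist Warm-up, Strings Run-through).

3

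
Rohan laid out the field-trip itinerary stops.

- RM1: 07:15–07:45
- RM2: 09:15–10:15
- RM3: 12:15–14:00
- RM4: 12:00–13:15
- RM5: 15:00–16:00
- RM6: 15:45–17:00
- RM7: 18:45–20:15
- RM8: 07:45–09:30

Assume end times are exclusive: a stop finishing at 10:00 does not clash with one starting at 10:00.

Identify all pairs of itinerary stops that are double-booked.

RM2 & RM8, RM3 & RM4, RM5 & RM6

Check each pair: they overlap iff neither finishes before the other starts.
Sorted by start: RM1, RM8, RM2, RM4, RM3, RM5, RM6, RM7.
RM8 starts exactly when RM1 ends (back-to-back, no overlap), so RM1 has no further overlaps.
RM2 starts before RM8 ends → RM8 and RM2 overlap.
RM4 starts after RM8 ends, so RM8 has no further overlaps.
RM4 starts after RM2 ends, so RM2 has no further overlaps.
RM3 starts before RM4 ends → RM4 and RM3 overlap.
RM5 starts after RM4 ends, so RM4 has no further overlaps.
RM5 starts after RM3 ends, so RM3 has no further overlaps.
RM6 starts before RM5 ends → RM5 and RM6 overlap.
RM7 starts after RM5 ends.
RM7 starts after RM6 ends.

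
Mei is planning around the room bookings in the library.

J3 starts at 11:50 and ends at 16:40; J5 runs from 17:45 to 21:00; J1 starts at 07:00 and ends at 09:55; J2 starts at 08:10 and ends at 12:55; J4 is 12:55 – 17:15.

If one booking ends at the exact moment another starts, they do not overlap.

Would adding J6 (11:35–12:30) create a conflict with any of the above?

Yes — it overlaps J2, J3

J1: ends 09:55 at or before J6 starts 11:35 → clear.
J2: starts 08:10 before J6 ends 12:30, and ends 12:55 after J6 starts 11:35 → overlap.
J3: starts 11:50 before J6 ends 12:30, and ends 16:40 after J6 starts 11:35 → overlap.
J4: starts 12:55 at or after J6 ends 12:30 → clear.
J5: starts 17:45 at or after J6 ends 12:30 → clear.
J6 overlaps J2, J3.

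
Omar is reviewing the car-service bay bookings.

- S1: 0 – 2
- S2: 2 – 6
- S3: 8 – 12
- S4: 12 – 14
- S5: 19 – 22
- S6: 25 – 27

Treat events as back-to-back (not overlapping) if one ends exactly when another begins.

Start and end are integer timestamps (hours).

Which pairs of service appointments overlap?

no conflicts

Sorted by start: S1, S2, S3, S4, S5, S6.
S2 starts exactly when S1 ends (back-to-back, no overlap), so S1 has no further overlaps.
S3 starts after S2 ends, so S2 has no further overlaps.
S4 starts exactly when S3 ends (back-to-back, no overlap), so S3 has no further overlaps.
S5 starts after S4 ends, so S4 has no further overlaps.
S6 starts after S5 ends.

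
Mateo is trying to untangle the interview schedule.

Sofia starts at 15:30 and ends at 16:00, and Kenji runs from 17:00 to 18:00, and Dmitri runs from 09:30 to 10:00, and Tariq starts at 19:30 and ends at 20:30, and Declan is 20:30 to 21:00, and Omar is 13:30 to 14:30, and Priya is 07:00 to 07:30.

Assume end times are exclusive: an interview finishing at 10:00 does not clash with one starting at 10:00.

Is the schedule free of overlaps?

Yes

Sorted by start: Priya, Dmitri, Omar, Sofia, Kenji, Tariq, Declan.
Dmitri starts after Priya ends, so Priya has no further overlaps.
Omar starts after Dmitri ends, so Dmitri has no further overlaps.
Sofia starts after Omar ends, so Omar has no further overlaps.
Kenji starts after Sofia ends, so Sofia has no further overlaps.
Tariq starts after Kenji ends, so Kenji has no further overlaps.
Declan starts exactly when Tariq ends (back-to-back, no overlap).
Every pair is clear; the schedule has no overlaps.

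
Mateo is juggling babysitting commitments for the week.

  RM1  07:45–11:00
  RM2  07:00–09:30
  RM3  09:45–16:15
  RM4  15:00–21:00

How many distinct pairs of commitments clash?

Sorted by start: RM2, RM1, RM3, RM4.
RM1 starts before RM2 ends → RM2 and RM1 overlap.
RM3 starts after RM2 ends, so RM2 has no further overlaps.
RM3 starts before RM1 ends → RM1 and RM3 overlap.
RM4 starts after RM1 ends.
RM4 starts before RM3 ends → RM3 and RM4 overlap.
Overlapping pairs: RM1 & RM2, RM1 & RM3, RM3 & RM4 — 3 in total.

3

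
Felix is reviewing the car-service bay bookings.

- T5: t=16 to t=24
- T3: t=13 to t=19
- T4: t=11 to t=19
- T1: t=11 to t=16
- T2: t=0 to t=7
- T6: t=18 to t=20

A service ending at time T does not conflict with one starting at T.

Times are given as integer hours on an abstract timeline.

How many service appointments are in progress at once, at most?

Sweep the timeline, counting +1 at each start and −1 at each end (ends before starts at a tie):
t=0 start T2 → 1
t=7 end T2 → 0
t=11 start T1 → 1
t=11 start T4 → 2
t=13 start T3 → 3
t=16 end T1 → 2
t=16 start T5 → 3
t=18 start T6 → 4
t=19 end T3 → 3
t=19 end T4 → 2
t=20 end T6 → 1
t=24 end T5 → 0
Peak is 4, at t=18 (T3, T4, T5, T6).

4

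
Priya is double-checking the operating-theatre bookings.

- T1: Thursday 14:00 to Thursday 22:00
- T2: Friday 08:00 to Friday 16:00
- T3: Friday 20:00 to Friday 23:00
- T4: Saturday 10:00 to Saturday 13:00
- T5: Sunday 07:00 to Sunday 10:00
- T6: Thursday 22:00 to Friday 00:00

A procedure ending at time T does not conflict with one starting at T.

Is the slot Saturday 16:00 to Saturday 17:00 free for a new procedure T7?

Yes — the slot is free

T1: ends Thursday 22:00 at or before T7 starts Saturday 16:00 → clear.
T6: ends Friday 00:00 at or before T7 starts Saturday 16:00 → clear.
T2: ends Friday 16:00 at or before T7 starts Saturday 16:00 → clear.
T3: ends Friday 23:00 at or before T7 starts Saturday 16:00 → clear.
T4: ends Saturday 13:00 at or before T7 starts Saturday 16:00 → clear.
T5: starts Sunday 07:00 at or after T7 ends Saturday 17:00 → clear.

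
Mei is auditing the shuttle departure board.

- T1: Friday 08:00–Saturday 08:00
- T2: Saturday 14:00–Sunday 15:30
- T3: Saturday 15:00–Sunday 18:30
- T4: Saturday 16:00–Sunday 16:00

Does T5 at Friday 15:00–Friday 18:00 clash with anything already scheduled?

Yes — it overlaps T1

T1: starts Friday 08:00 before T5 ends Friday 18:00, and ends Saturday 08:00 after T5 starts Friday 15:00 → overlap.
T2: starts Saturday 14:00 at or after T5 ends Friday 18:00 → clear.
T3: starts Saturday 15:00 at or after T5 ends Friday 18:00 → clear.
T4: starts Saturday 16:00 at or after T5 ends Friday 18:00 → clear.
T5 overlaps T1.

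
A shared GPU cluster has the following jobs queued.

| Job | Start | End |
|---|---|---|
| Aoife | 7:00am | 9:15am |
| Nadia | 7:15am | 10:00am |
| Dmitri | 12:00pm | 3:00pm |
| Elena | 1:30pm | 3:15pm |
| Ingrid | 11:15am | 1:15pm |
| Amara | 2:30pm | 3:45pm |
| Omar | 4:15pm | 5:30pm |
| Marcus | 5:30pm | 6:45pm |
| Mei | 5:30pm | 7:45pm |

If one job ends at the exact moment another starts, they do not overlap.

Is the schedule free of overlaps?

Sorted by start: Aoife, Nadia, Ingrid, Dmitri, Elena, Amara, Omar, Marcus, Mei.
Nadia starts before Aoife ends → Aoife and Nadia overlap.
That's a conflict, so the schedule is not conflict-free.

No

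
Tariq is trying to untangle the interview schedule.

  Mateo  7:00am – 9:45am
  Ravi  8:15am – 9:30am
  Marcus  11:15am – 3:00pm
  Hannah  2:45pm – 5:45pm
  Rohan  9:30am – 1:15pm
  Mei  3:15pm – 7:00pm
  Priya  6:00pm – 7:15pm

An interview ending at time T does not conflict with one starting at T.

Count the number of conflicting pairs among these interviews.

Sorted by start: Mateo, Ravi, Rohan, Marcus, Hannah, Mei, Priya.
Ravi starts before Mateo ends → Mateo and Ravi overlap.
Rohan starts before Mateo ends → Mateo and Rohan overlap.
Marcus starts after Mateo ends, so nothing later overlaps Mateo either.
Rohan starts exactly when Ravi ends (back-to-back, no overlap), so nothing later overlaps Ravi either.
Marcus starts before Rohan ends → Rohan and Marcus overlap.
Hannah starts after Rohan ends, so nothing later overlaps Rohan either.
Hannah starts before Marcus ends → Marcus and Hannah overlap.
Mei starts after Marcus ends, so nothing later overlaps Marcus either.
Mei starts before Hannah ends → Hannah and Mei overlap.
Priya starts after Hannah ends.
Priya starts before Mei ends → Mei and Priya overlap.
Overlapping pairs: Hannah & Marcus, Hannah & Mei, Marcus & Rohan, Mateo & Ravi, Mateo & Rohan, Mei & Priya — 6 in total.

6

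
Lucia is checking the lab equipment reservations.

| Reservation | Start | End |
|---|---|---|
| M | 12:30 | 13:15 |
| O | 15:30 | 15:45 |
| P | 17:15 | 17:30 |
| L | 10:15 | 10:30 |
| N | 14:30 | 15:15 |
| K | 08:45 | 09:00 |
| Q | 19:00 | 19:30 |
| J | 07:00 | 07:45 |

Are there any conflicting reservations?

Sorted by start: J, K, L, M, N, O, P, Q.
K starts after J ends, so J has no further overlaps.
L starts after K ends, so K has no further overlaps.
M starts after L ends, so L has no further overlaps.
N starts after M ends, so M has no further overlaps.
O starts after N ends, so N has no further overlaps.
P starts after O ends, so O has no further overlaps.
Q starts after P ends.
Every pair is clear; the schedule has no overlaps.

No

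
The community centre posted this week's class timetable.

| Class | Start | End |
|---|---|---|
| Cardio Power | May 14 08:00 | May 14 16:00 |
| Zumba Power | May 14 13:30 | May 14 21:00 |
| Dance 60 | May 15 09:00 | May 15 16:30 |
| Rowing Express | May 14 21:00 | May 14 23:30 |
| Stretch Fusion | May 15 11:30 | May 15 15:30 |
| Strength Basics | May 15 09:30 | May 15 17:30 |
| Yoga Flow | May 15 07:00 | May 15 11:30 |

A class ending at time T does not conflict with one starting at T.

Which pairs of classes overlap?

Check each pair: they overlap iff neither finishes before the other starts.
Sorted by start: Cardio Power, Zumba Power, Rowing Express, Yoga Flow, Dance 60, Strength Basics, Stretch Fusion.
Zumba Power starts before Cardio Power ends → Cardio Power and Zumba Power overlap.
Rowing Express starts after Cardio Power ends — done with Cardio Power.
Rowing Express starts exactly when Zumba Power ends (back-to-back, no overlap) — done with Zumba Power.
Yoga Flow starts after Rowing Express ends — done with Rowing Express.
Dance 60 starts before Yoga Flow ends → Yoga Flow and Dance 60 overlap.
Strength Basics starts before Yoga Flow ends → Yoga Flow and Strength Basics overlap.
Stretch Fusion starts exactly when Yoga Flow ends (back-to-back, no overlap).
Strength Basics starts before Dance 60 ends → Dance 60 and Strength Basics overlap.
Stretch Fusion starts before Dance 60 ends → Dance 60 and Stretch Fusion overlap.
Stretch Fusion starts before Strength Basics ends → Strength Basics and Stretch Fusion overlap.

Cardio Power & Zumba Power, Dance 60 & Strength Basics, Dance 60 & Stretch Fusion, Dance 60 & Yoga Flow, Strength Basics & Stretch Fusion, Strength Basics & Yoga Flow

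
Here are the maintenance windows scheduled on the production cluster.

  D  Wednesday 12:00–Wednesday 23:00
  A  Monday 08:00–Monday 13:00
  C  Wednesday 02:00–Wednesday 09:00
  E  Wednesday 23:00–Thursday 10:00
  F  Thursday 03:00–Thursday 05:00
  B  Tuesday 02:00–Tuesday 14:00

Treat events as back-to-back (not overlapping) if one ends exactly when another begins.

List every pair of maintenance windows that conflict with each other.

E & F

Two intervals overlap when each starts before the other ends.
Sorted by start: A, B, C, D, E, F.
B starts after A ends; A is clear from here.
C starts after B ends; B is clear from here.
D starts after C ends; C is clear from here.
E starts exactly when D ends (back-to-back, no overlap); D is clear from here.
F starts before E ends → E and F overlap.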